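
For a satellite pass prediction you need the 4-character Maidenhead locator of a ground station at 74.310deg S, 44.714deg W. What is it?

GB75

Offset from 180°W / 90°S: lon 135.29°, lat 15.69°.
Field (20°×10°, letters A–R): 135.29/20 → 6 → G, 15.69/10 → 1 → B; chars GB.
Square (2°×1°, digits 0–9): 15.29/2 → 7, 5.69/1 → 5; chars 75.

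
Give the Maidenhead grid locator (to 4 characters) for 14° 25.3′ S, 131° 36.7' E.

Add 180° to longitude and 90° to latitude: 311.61, 75.58.
Field (20°×10°, letters A–R): 311.61/20 → 15 → P, 75.58/10 → 7 → H; chars PH.
Square (2°×1°, digits 0–9): 11.61/2 → 5, 5.58/1 → 5; chars 55.

PH55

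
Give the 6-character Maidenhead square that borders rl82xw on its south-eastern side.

Longitude subsquare x = 23; +1 → 24, wraps to 0 = a, carry into square.
Longitude square 8; +1 → 9.
Latitude subsquare w = 22; −1 → 21 = v.

RL92av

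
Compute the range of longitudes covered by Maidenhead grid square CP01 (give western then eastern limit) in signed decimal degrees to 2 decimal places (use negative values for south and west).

Field C=2, P=15: +2·20° lon, +15·10° lat → SW at lon -140°, lat 60°.
Square 0, 1: +0·2° lon, +1·1° lat → SW at lon -140°, lat 61°.
Cell spans 2° lon × 1° lat.
west -140.00, east -138.00.

-140.00, -138.00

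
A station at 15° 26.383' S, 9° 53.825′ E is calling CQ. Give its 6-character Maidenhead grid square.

JH44wn

Add 180° to longitude and 90° to latitude: 189.8971, 74.5603.
Field: lon ⌊189.8971/20⌋ = 9 → J; lat ⌊74.5603/10⌋ = 7 → H.
Square: lon ⌊9.8971/2⌋ = 4; lat ⌊4.5603/1⌋ = 4.
Subsquare: lon ⌊1.8971/0.0833333⌋ = 22 → w; lat ⌊0.5603/0.0416667⌋ = 13 → n.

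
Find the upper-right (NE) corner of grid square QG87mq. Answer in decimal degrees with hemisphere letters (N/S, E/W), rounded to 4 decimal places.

22.2917° S, 157.0833° E

Field Q=16, G=6: +16·20° lon, +6·10° lat → SW at lon 140°, lat -30°.
Square 8, 7: +8·2° lon, +7·1° lat → SW at lon 156°, lat -23°.
Subsquare m=12, q=16: +12·0.0833333° lon, +16·0.0416667° lat → SW at lon 157°, lat -22.3333°.
Cell spans 0.0833333° lon × 0.0416667° lat. NE corner is SW corner plus one full cell.
latitude 22.2917° S, longitude 157.0833° E.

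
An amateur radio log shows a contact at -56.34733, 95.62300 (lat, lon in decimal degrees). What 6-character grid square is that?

Offset from 180°W / 90°S: lon 275.6230°, lat 33.6527°.
Field: 275.6230/20 → 13 → N, 33.6527/10 → 3 → D; chars ND.
Square: 15.6230/2 → 7, 3.6527/1 → 3; chars 73.
Subsquare: 1.6230/0.0833333 → 19 → t, 0.6527/0.0416667 → 15 → p; chars tp.

ND73tp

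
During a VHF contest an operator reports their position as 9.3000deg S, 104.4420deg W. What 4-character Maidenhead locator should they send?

Shift to the Maidenhead origin (180°W, 90°S): lon 75.56, lat 80.70.
Field: lon ⌊75.56/20⌋ = 3 → D; lat ⌊80.70/10⌋ = 8 → I.
Square: lon ⌊15.56/2⌋ = 7; lat ⌊0.70/1⌋ = 0.

DI70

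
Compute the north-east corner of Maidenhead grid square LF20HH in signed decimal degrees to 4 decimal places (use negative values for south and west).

Field L=11, F=5: +11·20° lon, +5·10° lat → SW at lon 40°, lat -40°.
Square 2, 0: +2·2° lon, +0·1° lat → SW at lon 44°, lat -40°.
Subsquare h=7, h=7: +7·0.0833333° lon, +7·0.0416667° lat → SW at lon 44.5833°, lat -39.7083°.
Cell spans 0.0833333° lon × 0.0416667° lat. NE corner is SW corner plus one full cell.
latitude -39.6667, longitude 44.6667.

-39.6667, 44.6667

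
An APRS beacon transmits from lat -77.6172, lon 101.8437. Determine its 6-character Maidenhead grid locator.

OB02wj

Shift to the Maidenhead origin (180°W, 90°S): lon 281.8437, lat 12.3828.
Field: lon ⌊281.8437/20⌋ = 14 → O; lat ⌊12.3828/10⌋ = 1 → B.
Square: lon ⌊1.8437/2⌋ = 0; lat ⌊2.3828/1⌋ = 2.
Subsquare: lon ⌊1.8437/0.0833333⌋ = 22 → w; lat ⌊0.3828/0.0416667⌋ = 9 → j.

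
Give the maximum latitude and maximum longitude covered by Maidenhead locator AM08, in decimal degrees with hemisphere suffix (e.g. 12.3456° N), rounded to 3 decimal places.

Field A=0, M=12: +0·20° lon, +12·10° lat → SW at lon -180°, lat 30°.
Square 0, 8: +0·2° lon, +8·1° lat → SW at lon -180°, lat 38°.
Cell spans 2° lon × 1° lat. NE corner is SW corner plus one full cell.
latitude 39.000° N, longitude 178.000° W.

39.000° N, 178.000° W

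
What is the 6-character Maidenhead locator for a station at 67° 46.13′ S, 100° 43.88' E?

Add 180° to longitude and 90° to latitude: 280.7313, 22.2312.
Field (20°×10°, letters A–R): 280.7313/20 → 14 → O, 22.2312/10 → 2 → C; chars OC.
Square (2°×1°, digits 0–9): 0.7313/2 → 0, 2.2312/1 → 2; chars 02.
Subsquare (5′×2.5′, letters a–x): 0.7313/0.0833333 → 8 → i, 0.2312/0.0416667 → 5 → f; chars if.

OC02if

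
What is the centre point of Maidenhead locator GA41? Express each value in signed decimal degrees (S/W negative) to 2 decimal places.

-88.50, -51.00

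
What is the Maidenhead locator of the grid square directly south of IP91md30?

Latitude extended square 0; −1 → -1, wraps to 9, carry into subsquare.
Latitude subsquare d = 3; −1 → 2 = c.
The longitude characters are unchanged.

IP91mc39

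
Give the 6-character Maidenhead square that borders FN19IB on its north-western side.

FN19hc

Longitude subsquare i = 8; −1 → 7 = h.
Latitude subsquare b = 1; +1 → 2 = c.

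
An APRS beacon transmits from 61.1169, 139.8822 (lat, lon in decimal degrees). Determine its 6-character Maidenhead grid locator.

Add 180° to longitude and 90° to latitude: 319.8822, 151.1169.
Field (20°×10°, letters A–R): lon ⌊319.8822/20⌋ = 15 → P; lat ⌊151.1169/10⌋ = 15 → P.
Square (2°×1°, digits 0–9): lon ⌊19.8822/2⌋ = 9; lat ⌊1.1169/1⌋ = 1.
Subsquare (5′×2.5′, letters a–x): lon ⌊1.8822/0.0833333⌋ = 22 → w; lat ⌊0.1169/0.0416667⌋ = 2 → c.

PP91wc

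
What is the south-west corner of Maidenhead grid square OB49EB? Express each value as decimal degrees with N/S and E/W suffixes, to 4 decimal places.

70.9583° S, 108.3333° E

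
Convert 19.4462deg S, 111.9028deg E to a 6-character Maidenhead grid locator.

Add 180° to longitude and 90° to latitude: 291.9028, 70.5538.
Field: 291.9028/20 → 14 → O, 70.5538/10 → 7 → H; chars OH.
Square: 11.9028/2 → 5, 0.5538/1 → 0; chars 50.
Subsquare: 1.9028/0.0833333 → 22 → w, 0.5538/0.0416667 → 13 → n; chars wn.

OH50wn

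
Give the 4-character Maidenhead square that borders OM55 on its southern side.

OM54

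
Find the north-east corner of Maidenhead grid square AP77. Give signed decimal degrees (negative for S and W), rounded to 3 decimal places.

Field A=0, P=15: +0·20° lon, +15·10° lat → SW at lon -180°, lat 60°.
Square 7, 7: +7·2° lon, +7·1° lat → SW at lon -166°, lat 67°.
Cell spans 2° lon × 1° lat. NE corner is SW corner plus one full cell.
latitude 68.000, longitude -164.000.

68.000, -164.000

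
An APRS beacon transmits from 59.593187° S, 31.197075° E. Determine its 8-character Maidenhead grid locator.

KD50oj37

Shift to the Maidenhead origin (180°W, 90°S): lon 211.19708, lat 30.40681.
Field (20°×10°, letters A–R): lon ⌊211.19708/20⌋ = 10 → K; lat ⌊30.40681/10⌋ = 3 → D.
Square (2°×1°, digits 0–9): lon ⌊11.19708/2⌋ = 5; lat ⌊0.40681/1⌋ = 0.
Subsquare (5′×2.5′, letters a–x): lon ⌊1.19708/0.0833333⌋ = 14 → o; lat ⌊0.40681/0.0416667⌋ = 9 → j.
Extended square (30″×15″, digits 0–9): lon ⌊0.03041/0.00833333⌋ = 3; lat ⌊0.03181/0.00416667⌋ = 7.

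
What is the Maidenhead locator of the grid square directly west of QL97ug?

QL97tg

Longitude subsquare u = 20; −1 → 19 = t.
The latitude characters are unchanged.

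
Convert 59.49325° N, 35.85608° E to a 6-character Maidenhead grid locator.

KO79wl

Offset from 180°W / 90°S: lon 215.8561°, lat 149.4932°.
Field: 215.8561/20 → 10 → K, 149.4932/10 → 14 → O; chars KO.
Square: 15.8561/2 → 7, 9.4932/1 → 9; chars 79.
Subsquare: 1.8561/0.0833333 → 22 → w, 0.4932/0.0416667 → 11 → l; chars wl.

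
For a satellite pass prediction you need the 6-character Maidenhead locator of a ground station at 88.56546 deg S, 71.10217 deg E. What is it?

MA51nk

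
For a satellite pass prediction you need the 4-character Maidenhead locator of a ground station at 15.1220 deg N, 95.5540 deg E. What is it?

Add 180° to longitude and 90° to latitude: 275.55, 105.12.
Field: 275.55/20 → 13 → N, 105.12/10 → 10 → K; chars NK.
Square: 15.55/2 → 7, 5.12/1 → 5; chars 75.

NK75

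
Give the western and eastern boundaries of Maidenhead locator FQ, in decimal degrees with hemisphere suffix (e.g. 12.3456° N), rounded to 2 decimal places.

80.00° W, 60.00° W

Field F=5, Q=16: +5·20° lon, +16·10° lat → SW at lon -80°, lat 70°.
Cell spans 20° lon × 10° lat.
west 80.00° W, east 60.00° W.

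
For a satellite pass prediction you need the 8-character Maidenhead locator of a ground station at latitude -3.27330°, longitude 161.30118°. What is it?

Shift to the Maidenhead origin (180°W, 90°S): lon 341.30118, lat 86.72670.
Field: lon ⌊341.30118/20⌋ = 17 → R; lat ⌊86.72670/10⌋ = 8 → I.
Square: lon ⌊1.30118/2⌋ = 0; lat ⌊6.72670/1⌋ = 6.
Subsquare: lon ⌊1.30118/0.0833333⌋ = 15 → p; lat ⌊0.72670/0.0416667⌋ = 17 → r.
Extended square: lon ⌊0.05118/0.00833333⌋ = 6; lat ⌊0.01837/0.00416667⌋ = 4.

RI06pr64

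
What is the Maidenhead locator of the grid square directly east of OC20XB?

Longitude subsquare x = 23; +1 → 24, wraps to 0 = a, carry into square.
Longitude square 2; +1 → 3.
The latitude characters are unchanged.

OC30ab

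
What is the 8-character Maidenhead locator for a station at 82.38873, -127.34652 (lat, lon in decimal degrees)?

Add 180° to longitude and 90° to latitude: 52.65348, 172.38873.
Field: 52.65348/20 → 2 → C, 172.38873/10 → 17 → R; chars CR.
Square: 12.65348/2 → 6, 2.38873/1 → 2; chars 62.
Subsquare: 0.65348/0.0833333 → 7 → h, 0.38873/0.0416667 → 9 → j; chars hj.
Extended square: 0.07015/0.00833333 → 8, 0.01373/0.00416667 → 3; chars 83.

CR62hj83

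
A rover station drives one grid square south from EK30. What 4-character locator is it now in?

Latitude square 0; −1 → -1, wraps to 9, carry into field.
Latitude field K = 10; −1 → 9 = J.
The longitude characters are unchanged.

EJ39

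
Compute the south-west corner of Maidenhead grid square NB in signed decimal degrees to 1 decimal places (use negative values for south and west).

-80.0, 80.0

Field N=13, B=1: +13·20° lon, +1·10° lat → SW at lon 80°, lat -80°.
latitude -80.0, longitude 80.0.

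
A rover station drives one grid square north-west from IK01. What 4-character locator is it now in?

HK92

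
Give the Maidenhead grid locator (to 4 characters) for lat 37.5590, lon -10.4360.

Shift to the Maidenhead origin (180°W, 90°S): lon 169.56, lat 127.56.
Field: 169.56/20 → 8 → I, 127.56/10 → 12 → M; chars IM.
Square: 9.56/2 → 4, 7.56/1 → 7; chars 47.

IM47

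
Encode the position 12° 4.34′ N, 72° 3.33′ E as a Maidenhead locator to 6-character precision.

Shift to the Maidenhead origin (180°W, 90°S): lon 252.0555, lat 102.0723.
Field (20°×10°, letters A–R): lon ⌊252.0555/20⌋ = 12 → M; lat ⌊102.0723/10⌋ = 10 → K.
Square (2°×1°, digits 0–9): lon ⌊12.0555/2⌋ = 6; lat ⌊2.0723/1⌋ = 2.
Subsquare (5′×2.5′, letters a–x): lon ⌊0.0555/0.0833333⌋ = 0 → a; lat ⌊0.0723/0.0416667⌋ = 1 → b.

MK62ab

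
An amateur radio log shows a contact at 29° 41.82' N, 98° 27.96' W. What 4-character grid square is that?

EL09

Add 180° to longitude and 90° to latitude: 81.53, 119.70.
Field: lon ⌊81.53/20⌋ = 4 → E; lat ⌊119.70/10⌋ = 11 → L.
Square: lon ⌊1.53/2⌋ = 0; lat ⌊9.70/1⌋ = 9.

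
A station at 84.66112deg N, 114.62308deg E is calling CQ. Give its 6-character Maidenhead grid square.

OR74hp

Shift to the Maidenhead origin (180°W, 90°S): lon 294.6231, lat 174.6611.
Field (20°×10°, letters A–R): 294.6231/20 → 14 → O, 174.6611/10 → 17 → R; chars OR.
Square (2°×1°, digits 0–9): 14.6231/2 → 7, 4.6611/1 → 4; chars 74.
Subsquare (5′×2.5′, letters a–x): 0.6231/0.0833333 → 7 → h, 0.6611/0.0416667 → 15 → p; chars hp.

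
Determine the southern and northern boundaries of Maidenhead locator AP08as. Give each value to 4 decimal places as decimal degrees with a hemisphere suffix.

Field A=0, P=15: +0·20° lon, +15·10° lat → SW at lon -180°, lat 60°.
Square 0, 8: +0·2° lon, +8·1° lat → SW at lon -180°, lat 68°.
Subsquare a=0, s=18: +0·0.0833333° lon, +18·0.0416667° lat → SW at lon -180°, lat 68.75°.
Cell spans 0.0833333° lon × 0.0416667° lat.
south 68.7500° N, north 68.7917° N.

68.7500° N, 68.7917° N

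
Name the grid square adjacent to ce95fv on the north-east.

CE95gw

Longitude subsquare f = 5; +1 → 6 = g.
Latitude subsquare v = 21; +1 → 22 = w.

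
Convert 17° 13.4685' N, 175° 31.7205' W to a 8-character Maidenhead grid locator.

AK27ff63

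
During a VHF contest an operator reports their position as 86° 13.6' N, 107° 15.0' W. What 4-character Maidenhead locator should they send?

Add 180° to longitude and 90° to latitude: 72.75, 176.23.
Field: 72.75/20 → 3 → D, 176.23/10 → 17 → R; chars DR.
Square: 12.75/2 → 6, 6.23/1 → 6; chars 66.

DR66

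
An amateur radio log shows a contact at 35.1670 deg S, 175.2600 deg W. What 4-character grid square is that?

AF24

Offset from 180°W / 90°S: lon 4.74°, lat 54.83°.
Field: lon ⌊4.74/20⌋ = 0 → A; lat ⌊54.83/10⌋ = 5 → F.
Square: lon ⌊4.74/2⌋ = 2; lat ⌊4.83/1⌋ = 4.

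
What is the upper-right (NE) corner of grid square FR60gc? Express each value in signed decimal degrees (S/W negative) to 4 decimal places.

80.1250, -67.4167

Field F=5, R=17: +5·20° lon, +17·10° lat → SW at lon -80°, lat 80°.
Square 6, 0: +6·2° lon, +0·1° lat → SW at lon -68°, lat 80°.
Subsquare g=6, c=2: +6·0.0833333° lon, +2·0.0416667° lat → SW at lon -67.5°, lat 80.0833°.
Cell spans 0.0833333° lon × 0.0416667° lat. NE corner is SW corner plus one full cell.
latitude 80.1250, longitude -67.4167.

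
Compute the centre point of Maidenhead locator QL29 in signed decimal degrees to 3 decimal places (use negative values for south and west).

29.500, 145.000

Field Q=16, L=11: +16·20° lon, +11·10° lat → SW at lon 140°, lat 20°.
Square 2, 9: +2·2° lon, +9·1° lat → SW at lon 144°, lat 29°.
Cell spans 2° lon × 1° lat. Centre is SW corner plus half of each.
latitude 29.500, longitude 145.000.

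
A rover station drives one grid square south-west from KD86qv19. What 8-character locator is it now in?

Longitude extended square 1; −1 → 0.
Latitude extended square 9; −1 → 8.

KD86qv08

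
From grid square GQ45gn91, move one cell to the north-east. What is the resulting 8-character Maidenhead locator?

Longitude extended square 9; +1 → 10, wraps to 0, carry into subsquare.
Longitude subsquare g = 6; +1 → 7 = h.
Latitude extended square 1; +1 → 2.

GQ45hn02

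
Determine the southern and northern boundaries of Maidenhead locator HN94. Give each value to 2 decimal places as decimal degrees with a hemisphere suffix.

Field H=7, N=13: +7·20° lon, +13·10° lat → SW at lon -40°, lat 40°.
Square 9, 4: +9·2° lon, +4·1° lat → SW at lon -22°, lat 44°.
Cell spans 2° lon × 1° lat.
south 44.00° N, north 45.00° N.

44.00° N, 45.00° N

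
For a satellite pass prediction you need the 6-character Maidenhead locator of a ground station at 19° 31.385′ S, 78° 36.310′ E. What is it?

MH90hl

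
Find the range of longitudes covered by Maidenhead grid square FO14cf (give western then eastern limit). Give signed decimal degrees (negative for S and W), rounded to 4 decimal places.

-77.8333, -77.7500

Field F=5, O=14: +5·20° lon, +14·10° lat → SW at lon -80°, lat 50°.
Square 1, 4: +1·2° lon, +4·1° lat → SW at lon -78°, lat 54°.
Subsquare c=2, f=5: +2·0.0833333° lon, +5·0.0416667° lat → SW at lon -77.8333°, lat 54.2083°.
Cell spans 0.0833333° lon × 0.0416667° lat.
west -77.8333, east -77.7500.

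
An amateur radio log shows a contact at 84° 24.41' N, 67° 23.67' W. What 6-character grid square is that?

FR64hj

Offset from 180°W / 90°S: lon 112.6055°, lat 174.4068°.
Field: 112.6055/20 → 5 → F, 174.4068/10 → 17 → R; chars FR.
Square: 12.6055/2 → 6, 4.4068/1 → 4; chars 64.
Subsquare: 0.6055/0.0833333 → 7 → h, 0.4068/0.0416667 → 9 → j; chars hj.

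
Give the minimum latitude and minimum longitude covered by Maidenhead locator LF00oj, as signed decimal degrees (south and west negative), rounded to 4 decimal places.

Field L=11, F=5: +11·20° lon, +5·10° lat → SW at lon 40°, lat -40°.
Square 0, 0: +0·2° lon, +0·1° lat → SW at lon 40°, lat -40°.
Subsquare o=14, j=9: +14·0.0833333° lon, +9·0.0416667° lat → SW at lon 41.1667°, lat -39.625°.
latitude -39.6250, longitude 41.1667.

-39.6250, 41.1667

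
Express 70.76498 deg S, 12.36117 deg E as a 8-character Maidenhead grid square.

JB69ef36

Add 180° to longitude and 90° to latitude: 192.36117, 19.23502.
Field (20°×10°, letters A–R): 192.36117/20 → 9 → J, 19.23502/10 → 1 → B; chars JB.
Square (2°×1°, digits 0–9): 12.36117/2 → 6, 9.23502/1 → 9; chars 69.
Subsquare (5′×2.5′, letters a–x): 0.36117/0.0833333 → 4 → e, 0.23502/0.0416667 → 5 → f; chars ef.
Extended square (30″×15″, digits 0–9): 0.02784/0.00833333 → 3, 0.02669/0.00416667 → 6; chars 36.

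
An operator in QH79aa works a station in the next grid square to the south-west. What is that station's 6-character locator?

Longitude subsquare a = 0; −1 → -1, wraps to 23 = x, carry into square.
Longitude square 7; −1 → 6.
Latitude subsquare a = 0; −1 → -1, wraps to 23 = x, carry into square.
Latitude square 9; −1 → 8.

QH68xx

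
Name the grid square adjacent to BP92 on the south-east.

CP01

Longitude square 9; +1 → 10, wraps to 0, carry into field.
Longitude field B = 1; +1 → 2 = C.
Latitude square 2; −1 → 1.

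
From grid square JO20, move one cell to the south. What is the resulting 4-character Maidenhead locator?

JN29

Latitude square 0; −1 → -1, wraps to 9, carry into field.
Latitude field O = 14; −1 → 13 = N.
The longitude characters are unchanged.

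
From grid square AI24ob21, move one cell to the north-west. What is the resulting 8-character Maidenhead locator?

Longitude extended square 2; −1 → 1.
Latitude extended square 1; +1 → 2.

AI24ob12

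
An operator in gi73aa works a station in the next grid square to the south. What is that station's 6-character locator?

Latitude subsquare a = 0; −1 → -1, wraps to 23 = x, carry into square.
Latitude square 3; −1 → 2.
The longitude characters are unchanged.

GI72ax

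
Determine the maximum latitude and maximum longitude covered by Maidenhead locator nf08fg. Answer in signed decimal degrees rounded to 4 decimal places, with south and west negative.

-31.7083, 80.5000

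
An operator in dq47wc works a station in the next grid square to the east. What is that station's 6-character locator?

DQ47xc

Longitude subsquare w = 22; +1 → 23 = x.
The latitude characters are unchanged.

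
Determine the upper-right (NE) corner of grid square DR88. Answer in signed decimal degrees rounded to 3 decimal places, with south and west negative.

89.000, -102.000

Field D=3, R=17: +3·20° lon, +17·10° lat → SW at lon -120°, lat 80°.
Square 8, 8: +8·2° lon, +8·1° lat → SW at lon -104°, lat 88°.
Cell spans 2° lon × 1° lat. NE corner is SW corner plus one full cell.
latitude 89.000, longitude -102.000.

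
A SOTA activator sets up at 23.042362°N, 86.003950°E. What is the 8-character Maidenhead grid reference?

NL33ab00

Add 180° to longitude and 90° to latitude: 266.00395, 113.04236.
Field: 266.00395/20 → 13 → N, 113.04236/10 → 11 → L; chars NL.
Square: 6.00395/2 → 3, 3.04236/1 → 3; chars 33.
Subsquare: 0.00395/0.0833333 → 0 → a, 0.04236/0.0416667 → 1 → b; chars ab.
Extended square: 0.00395/0.00833333 → 0, 0.00070/0.00416667 → 0; chars 00.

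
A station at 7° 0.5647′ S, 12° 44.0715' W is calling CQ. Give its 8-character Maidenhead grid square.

II32px17

Add 180° to longitude and 90° to latitude: 167.26548, 82.99059.
Field (20°×10°, letters A–R): 167.26548/20 → 8 → I, 82.99059/10 → 8 → I; chars II.
Square (2°×1°, digits 0–9): 7.26548/2 → 3, 2.99059/1 → 2; chars 32.
Subsquare (5′×2.5′, letters a–x): 1.26548/0.0833333 → 15 → p, 0.99059/0.0416667 → 23 → x; chars px.
Extended square (30″×15″, digits 0–9): 0.01548/0.00833333 → 1, 0.03226/0.00416667 → 7; chars 17.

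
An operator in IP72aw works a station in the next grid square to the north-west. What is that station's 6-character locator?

IP62xx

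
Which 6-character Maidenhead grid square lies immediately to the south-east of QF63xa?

QF72ax

Longitude subsquare x = 23; +1 → 24, wraps to 0 = a, carry into square.
Longitude square 6; +1 → 7.
Latitude subsquare a = 0; −1 → -1, wraps to 23 = x, carry into square.
Latitude square 3; −1 → 2.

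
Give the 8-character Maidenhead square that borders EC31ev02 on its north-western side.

Longitude extended square 0; −1 → -1, wraps to 9, carry into subsquare.
Longitude subsquare e = 4; −1 → 3 = d.
Latitude extended square 2; +1 → 3.

EC31dv93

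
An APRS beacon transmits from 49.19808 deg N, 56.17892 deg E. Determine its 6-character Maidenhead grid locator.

Offset from 180°W / 90°S: lon 236.1789°, lat 139.1981°.
Field: lon ⌊236.1789/20⌋ = 11 → L; lat ⌊139.1981/10⌋ = 13 → N.
Square: lon ⌊16.1789/2⌋ = 8; lat ⌊9.1981/1⌋ = 9.
Subsquare: lon ⌊0.1789/0.0833333⌋ = 2 → c; lat ⌊0.1981/0.0416667⌋ = 4 → e.

LN89ce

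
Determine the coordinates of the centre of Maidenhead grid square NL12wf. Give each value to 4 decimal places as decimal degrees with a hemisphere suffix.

Field N=13, L=11: +13·20° lon, +11·10° lat → SW at lon 80°, lat 20°.
Square 1, 2: +1·2° lon, +2·1° lat → SW at lon 82°, lat 22°.
Subsquare w=22, f=5: +22·0.0833333° lon, +5·0.0416667° lat → SW at lon 83.8333°, lat 22.2083°.
Cell spans 0.0833333° lon × 0.0416667° lat. Centre is SW corner plus half of each.
latitude 22.2292° N, longitude 83.8750° E.

22.2292° N, 83.8750° E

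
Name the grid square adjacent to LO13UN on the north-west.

Longitude subsquare u = 20; −1 → 19 = t.
Latitude subsquare n = 13; +1 → 14 = o.

LO13to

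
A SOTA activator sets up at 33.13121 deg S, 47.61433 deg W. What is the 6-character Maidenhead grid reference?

GF66eu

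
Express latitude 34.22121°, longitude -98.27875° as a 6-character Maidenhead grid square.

EM04uf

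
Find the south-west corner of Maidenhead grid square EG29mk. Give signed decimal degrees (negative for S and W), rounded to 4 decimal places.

Field E=4, G=6: +4·20° lon, +6·10° lat → SW at lon -100°, lat -30°.
Square 2, 9: +2·2° lon, +9·1° lat → SW at lon -96°, lat -21°.
Subsquare m=12, k=10: +12·0.0833333° lon, +10·0.0416667° lat → SW at lon -95°, lat -20.5833°.
latitude -20.5833, longitude -95.0000.

-20.5833, -95.0000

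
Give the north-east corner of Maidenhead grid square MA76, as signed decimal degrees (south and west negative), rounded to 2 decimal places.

-83.00, 76.00

Field M=12, A=0: +12·20° lon, +0·10° lat → SW at lon 60°, lat -90°.
Square 7, 6: +7·2° lon, +6·1° lat → SW at lon 74°, lat -84°.
Cell spans 2° lon × 1° lat. NE corner is SW corner plus one full cell.
latitude -83.00, longitude 76.00.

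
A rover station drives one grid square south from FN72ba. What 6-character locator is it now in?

Latitude subsquare a = 0; −1 → -1, wraps to 23 = x, carry into square.
Latitude square 2; −1 → 1.
The longitude characters are unchanged.

FN71bx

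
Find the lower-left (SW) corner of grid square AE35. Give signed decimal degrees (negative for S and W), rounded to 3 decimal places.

-45.000, -174.000

Field A=0, E=4: +0·20° lon, +4·10° lat → SW at lon -180°, lat -50°.
Square 3, 5: +3·2° lon, +5·1° lat → SW at lon -174°, lat -45°.
latitude -45.000, longitude -174.000.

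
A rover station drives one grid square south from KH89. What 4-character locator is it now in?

KH88

Latitude square 9; −1 → 8.
The longitude characters are unchanged.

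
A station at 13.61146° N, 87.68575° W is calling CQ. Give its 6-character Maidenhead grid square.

Shift to the Maidenhead origin (180°W, 90°S): lon 92.3143, lat 103.6115.
Field: lon ⌊92.3143/20⌋ = 4 → E; lat ⌊103.6115/10⌋ = 10 → K.
Square: lon ⌊12.3143/2⌋ = 6; lat ⌊3.6115/1⌋ = 3.
Subsquare: lon ⌊0.3143/0.0833333⌋ = 3 → d; lat ⌊0.6115/0.0416667⌋ = 14 → o.

EK63do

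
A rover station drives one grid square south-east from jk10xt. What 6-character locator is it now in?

Longitude subsquare x = 23; +1 → 24, wraps to 0 = a, carry into square.
Longitude square 1; +1 → 2.
Latitude subsquare t = 19; −1 → 18 = s.

JK20as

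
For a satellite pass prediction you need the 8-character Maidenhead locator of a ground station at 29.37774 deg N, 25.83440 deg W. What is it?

HL79bj90

Offset from 180°W / 90°S: lon 154.16560°, lat 119.37774°.
Field: 154.16560/20 → 7 → H, 119.37774/10 → 11 → L; chars HL.
Square: 14.16560/2 → 7, 9.37774/1 → 9; chars 79.
Subsquare: 0.16560/0.0833333 → 1 → b, 0.37774/0.0416667 → 9 → j; chars bj.
Extended square: 0.08227/0.00833333 → 9, 0.00274/0.00416667 → 0; chars 90.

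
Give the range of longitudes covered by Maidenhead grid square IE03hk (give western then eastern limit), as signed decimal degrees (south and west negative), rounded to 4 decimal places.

Field I=8, E=4: +8·20° lon, +4·10° lat → SW at lon -20°, lat -50°.
Square 0, 3: +0·2° lon, +3·1° lat → SW at lon -20°, lat -47°.
Subsquare h=7, k=10: +7·0.0833333° lon, +10·0.0416667° lat → SW at lon -19.4167°, lat -46.5833°.
Cell spans 0.0833333° lon × 0.0416667° lat.
west -19.4167, east -19.3333.

-19.4167, -19.3333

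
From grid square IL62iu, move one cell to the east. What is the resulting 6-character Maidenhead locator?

Longitude subsquare i = 8; +1 → 9 = j.
The latitude characters are unchanged.

IL62ju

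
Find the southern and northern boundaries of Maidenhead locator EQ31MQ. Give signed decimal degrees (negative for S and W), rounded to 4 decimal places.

71.6667, 71.7083

Field E=4, Q=16: +4·20° lon, +16·10° lat → SW at lon -100°, lat 70°.
Square 3, 1: +3·2° lon, +1·1° lat → SW at lon -94°, lat 71°.
Subsquare m=12, q=16: +12·0.0833333° lon, +16·0.0416667° lat → SW at lon -93°, lat 71.6667°.
Cell spans 0.0833333° lon × 0.0416667° lat.
south 71.6667, north 71.7083.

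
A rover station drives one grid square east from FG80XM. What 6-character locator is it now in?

Longitude subsquare x = 23; +1 → 24, wraps to 0 = a, carry into square.
Longitude square 8; +1 → 9.
The latitude characters are unchanged.

FG90am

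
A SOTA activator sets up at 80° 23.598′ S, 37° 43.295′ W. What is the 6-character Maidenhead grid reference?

Shift to the Maidenhead origin (180°W, 90°S): lon 142.2784, lat 9.6067.
Field: 142.2784/20 → 7 → H, 9.6067/10 → 0 → A; chars HA.
Square: 2.2784/2 → 1, 9.6067/1 → 9; chars 19.
Subsquare: 0.2784/0.0833333 → 3 → d, 0.6067/0.0416667 → 14 → o; chars do.

HA19do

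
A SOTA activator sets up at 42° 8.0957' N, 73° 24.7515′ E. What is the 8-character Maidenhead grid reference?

MN62qd92

Offset from 180°W / 90°S: lon 253.41253°, lat 132.13493°.
Field (20°×10°, letters A–R): lon ⌊253.41253/20⌋ = 12 → M; lat ⌊132.13493/10⌋ = 13 → N.
Square (2°×1°, digits 0–9): lon ⌊13.41253/2⌋ = 6; lat ⌊2.13493/1⌋ = 2.
Subsquare (5′×2.5′, letters a–x): lon ⌊1.41253/0.0833333⌋ = 16 → q; lat ⌊0.13493/0.0416667⌋ = 3 → d.
Extended square (30″×15″, digits 0–9): lon ⌊0.07919/0.00833333⌋ = 9; lat ⌊0.00993/0.00416667⌋ = 2.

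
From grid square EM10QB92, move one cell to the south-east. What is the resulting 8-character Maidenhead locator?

Longitude extended square 9; +1 → 10, wraps to 0, carry into subsquare.
Longitude subsquare q = 16; +1 → 17 = r.
Latitude extended square 2; −1 → 1.

EM10rb01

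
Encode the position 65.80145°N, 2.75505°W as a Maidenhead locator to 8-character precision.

Add 180° to longitude and 90° to latitude: 177.24495, 155.80145.
Field (20°×10°, letters A–R): lon ⌊177.24495/20⌋ = 8 → I; lat ⌊155.80145/10⌋ = 15 → P.
Square (2°×1°, digits 0–9): lon ⌊17.24495/2⌋ = 8; lat ⌊5.80145/1⌋ = 5.
Subsquare (5′×2.5′, letters a–x): lon ⌊1.24495/0.0833333⌋ = 14 → o; lat ⌊0.80145/0.0416667⌋ = 19 → t.
Extended square (30″×15″, digits 0–9): lon ⌊0.07828/0.00833333⌋ = 9; lat ⌊0.00978/0.00416667⌋ = 2.

IP85ot92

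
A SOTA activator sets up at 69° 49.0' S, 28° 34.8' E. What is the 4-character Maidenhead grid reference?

Shift to the Maidenhead origin (180°W, 90°S): lon 208.58, lat 20.18.
Field: 208.58/20 → 10 → K, 20.18/10 → 2 → C; chars KC.
Square: 8.58/2 → 4, 0.18/1 → 0; chars 40.

KC40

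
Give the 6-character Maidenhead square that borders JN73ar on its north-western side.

Longitude subsquare a = 0; −1 → -1, wraps to 23 = x, carry into square.
Longitude square 7; −1 → 6.
Latitude subsquare r = 17; +1 → 18 = s.

JN63xs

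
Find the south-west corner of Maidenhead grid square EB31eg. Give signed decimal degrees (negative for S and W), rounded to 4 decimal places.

Field E=4, B=1: +4·20° lon, +1·10° lat → SW at lon -100°, lat -80°.
Square 3, 1: +3·2° lon, +1·1° lat → SW at lon -94°, lat -79°.
Subsquare e=4, g=6: +4·0.0833333° lon, +6·0.0416667° lat → SW at lon -93.6667°, lat -78.75°.
latitude -78.7500, longitude -93.6667.

-78.7500, -93.6667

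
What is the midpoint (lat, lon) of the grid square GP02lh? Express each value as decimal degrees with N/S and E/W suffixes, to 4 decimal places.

62.3125° N, 59.0417° W

Field G=6, P=15: +6·20° lon, +15·10° lat → SW at lon -60°, lat 60°.
Square 0, 2: +0·2° lon, +2·1° lat → SW at lon -60°, lat 62°.
Subsquare l=11, h=7: +11·0.0833333° lon, +7·0.0416667° lat → SW at lon -59.0833°, lat 62.2917°.
Cell spans 0.0833333° lon × 0.0416667° lat. Centre is SW corner plus half of each.
latitude 62.3125° N, longitude 59.0417° W.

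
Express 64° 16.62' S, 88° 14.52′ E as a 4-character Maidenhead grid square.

Add 180° to longitude and 90° to latitude: 268.24, 25.72.
Field (20°×10°, letters A–R): lon ⌊268.24/20⌋ = 13 → N; lat ⌊25.72/10⌋ = 2 → C.
Square (2°×1°, digits 0–9): lon ⌊8.24/2⌋ = 4; lat ⌊5.72/1⌋ = 5.

NC45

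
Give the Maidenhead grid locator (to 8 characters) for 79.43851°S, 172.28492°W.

AB30un54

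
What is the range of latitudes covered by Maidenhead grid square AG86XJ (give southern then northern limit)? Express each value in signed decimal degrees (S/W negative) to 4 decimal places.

-23.6250, -23.5833

Field A=0, G=6: +0·20° lon, +6·10° lat → SW at lon -180°, lat -30°.
Square 8, 6: +8·2° lon, +6·1° lat → SW at lon -164°, lat -24°.
Subsquare x=23, j=9: +23·0.0833333° lon, +9·0.0416667° lat → SW at lon -162.083°, lat -23.625°.
Cell spans 0.0833333° lon × 0.0416667° lat.
south -23.6250, north -23.5833.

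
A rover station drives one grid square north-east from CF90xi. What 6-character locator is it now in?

DF00aj

Longitude subsquare x = 23; +1 → 24, wraps to 0 = a, carry into square.
Longitude square 9; +1 → 10, wraps to 0, carry into field.
Longitude field C = 2; +1 → 3 = D.
Latitude subsquare i = 8; +1 → 9 = j.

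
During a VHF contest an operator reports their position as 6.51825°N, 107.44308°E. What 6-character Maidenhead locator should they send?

Add 180° to longitude and 90° to latitude: 287.4431, 96.5182.
Field: lon ⌊287.4431/20⌋ = 14 → O; lat ⌊96.5182/10⌋ = 9 → J.
Square: lon ⌊7.4431/2⌋ = 3; lat ⌊6.5182/1⌋ = 6.
Subsquare: lon ⌊1.4431/0.0833333⌋ = 17 → r; lat ⌊0.5182/0.0416667⌋ = 12 → m.

OJ36rm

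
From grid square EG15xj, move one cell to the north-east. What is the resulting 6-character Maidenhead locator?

Longitude subsquare x = 23; +1 → 24, wraps to 0 = a, carry into square.
Longitude square 1; +1 → 2.
Latitude subsquare j = 9; +1 → 10 = k.

EG25ak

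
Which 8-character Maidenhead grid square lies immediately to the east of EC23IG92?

Longitude extended square 9; +1 → 10, wraps to 0, carry into subsquare.
Longitude subsquare i = 8; +1 → 9 = j.
The latitude characters are unchanged.

EC23jg02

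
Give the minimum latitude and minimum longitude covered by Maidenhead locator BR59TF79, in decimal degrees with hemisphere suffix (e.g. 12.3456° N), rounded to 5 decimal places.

89.24583° N, 148.35833° W

Field B=1, R=17: +1·20° lon, +17·10° lat → SW at lon -160°, lat 80°.
Square 5, 9: +5·2° lon, +9·1° lat → SW at lon -150°, lat 89°.
Subsquare t=19, f=5: +19·0.0833333° lon, +5·0.0416667° lat → SW at lon -148.417°, lat 89.2083°.
Extended square 7, 9: +7·0.00833333° lon, +9·0.00416667° lat → SW at lon -148.358°, lat 89.2458°.
latitude 89.24583° N, longitude 148.35833° W.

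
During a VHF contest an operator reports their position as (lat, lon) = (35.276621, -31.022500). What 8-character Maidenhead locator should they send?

Shift to the Maidenhead origin (180°W, 90°S): lon 148.97750, lat 125.27662.
Field (20°×10°, letters A–R): lon ⌊148.97750/20⌋ = 7 → H; lat ⌊125.27662/10⌋ = 12 → M.
Square (2°×1°, digits 0–9): lon ⌊8.97750/2⌋ = 4; lat ⌊5.27662/1⌋ = 5.
Subsquare (5′×2.5′, letters a–x): lon ⌊0.97750/0.0833333⌋ = 11 → l; lat ⌊0.27662/0.0416667⌋ = 6 → g.
Extended square (30″×15″, digits 0–9): lon ⌊0.06083/0.00833333⌋ = 7; lat ⌊0.02662/0.00416667⌋ = 6.

HM45lg76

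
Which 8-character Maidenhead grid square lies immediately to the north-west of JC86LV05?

JC86kv96

Longitude extended square 0; −1 → -1, wraps to 9, carry into subsquare.
Longitude subsquare l = 11; −1 → 10 = k.
Latitude extended square 5; +1 → 6.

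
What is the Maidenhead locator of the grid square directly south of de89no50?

Latitude extended square 0; −1 → -1, wraps to 9, carry into subsquare.
Latitude subsquare o = 14; −1 → 13 = n.
The longitude characters are unchanged.

DE89nn59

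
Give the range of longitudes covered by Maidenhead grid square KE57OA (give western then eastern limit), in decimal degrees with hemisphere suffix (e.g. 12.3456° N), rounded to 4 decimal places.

31.1667° E, 31.2500° E

Field K=10, E=4: +10·20° lon, +4·10° lat → SW at lon 20°, lat -50°.
Square 5, 7: +5·2° lon, +7·1° lat → SW at lon 30°, lat -43°.
Subsquare o=14, a=0: +14·0.0833333° lon, +0·0.0416667° lat → SW at lon 31.1667°, lat -43°.
Cell spans 0.0833333° lon × 0.0416667° lat.
west 31.1667° E, east 31.2500° E.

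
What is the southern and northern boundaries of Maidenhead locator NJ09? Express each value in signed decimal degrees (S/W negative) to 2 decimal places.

9.00, 10.00

Field N=13, J=9: +13·20° lon, +9·10° lat → SW at lon 80°, lat 0°.
Square 0, 9: +0·2° lon, +9·1° lat → SW at lon 80°, lat 9°.
Cell spans 2° lon × 1° lat.
south 9.00, north 10.00.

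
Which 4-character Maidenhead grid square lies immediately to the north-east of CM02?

Longitude square 0; +1 → 1.
Latitude square 2; +1 → 3.

CM13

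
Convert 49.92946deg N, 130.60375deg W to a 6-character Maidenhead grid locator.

CN49qw

Offset from 180°W / 90°S: lon 49.3963°, lat 139.9295°.
Field (20°×10°, letters A–R): lon ⌊49.3963/20⌋ = 2 → C; lat ⌊139.9295/10⌋ = 13 → N.
Square (2°×1°, digits 0–9): lon ⌊9.3963/2⌋ = 4; lat ⌊9.9295/1⌋ = 9.
Subsquare (5′×2.5′, letters a–x): lon ⌊1.3963/0.0833333⌋ = 16 → q; lat ⌊0.9295/0.0416667⌋ = 22 → w.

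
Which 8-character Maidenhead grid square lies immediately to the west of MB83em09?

MB83dm99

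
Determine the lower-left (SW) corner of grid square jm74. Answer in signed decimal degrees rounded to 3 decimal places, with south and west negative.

34.000, 14.000

Field J=9, M=12: +9·20° lon, +12·10° lat → SW at lon 0°, lat 30°.
Square 7, 4: +7·2° lon, +4·1° lat → SW at lon 14°, lat 34°.
latitude 34.000, longitude 14.000.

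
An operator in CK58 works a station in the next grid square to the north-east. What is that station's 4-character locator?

Longitude square 5; +1 → 6.
Latitude square 8; +1 → 9.

CK69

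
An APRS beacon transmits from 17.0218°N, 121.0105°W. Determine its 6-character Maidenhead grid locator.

Offset from 180°W / 90°S: lon 58.9895°, lat 107.0218°.
Field (20°×10°, letters A–R): 58.9895/20 → 2 → C, 107.0218/10 → 10 → K; chars CK.
Square (2°×1°, digits 0–9): 18.9895/2 → 9, 7.0218/1 → 7; chars 97.
Subsquare (5′×2.5′, letters a–x): 0.9895/0.0833333 → 11 → l, 0.0218/0.0416667 → 0 → a; chars la.

CK97la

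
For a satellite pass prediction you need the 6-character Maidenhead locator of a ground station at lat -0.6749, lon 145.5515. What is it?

QI29sh

Offset from 180°W / 90°S: lon 325.5515°, lat 89.3251°.
Field: 325.5515/20 → 16 → Q, 89.3251/10 → 8 → I; chars QI.
Square: 5.5515/2 → 2, 9.3251/1 → 9; chars 29.
Subsquare: 1.5515/0.0833333 → 18 → s, 0.3251/0.0416667 → 7 → h; chars sh.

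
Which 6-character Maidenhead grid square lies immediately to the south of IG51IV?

Latitude subsquare v = 21; −1 → 20 = u.
The longitude characters are unchanged.

IG51iu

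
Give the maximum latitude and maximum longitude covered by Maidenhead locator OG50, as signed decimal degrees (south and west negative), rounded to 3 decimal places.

-29.000, 112.000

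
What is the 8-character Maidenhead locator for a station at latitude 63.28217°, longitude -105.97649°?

DP73ag27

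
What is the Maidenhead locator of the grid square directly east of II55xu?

II65au

Longitude subsquare x = 23; +1 → 24, wraps to 0 = a, carry into square.
Longitude square 5; +1 → 6.
The latitude characters are unchanged.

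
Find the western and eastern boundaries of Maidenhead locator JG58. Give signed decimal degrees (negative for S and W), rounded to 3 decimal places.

10.000, 12.000

Field J=9, G=6: +9·20° lon, +6·10° lat → SW at lon 0°, lat -30°.
Square 5, 8: +5·2° lon, +8·1° lat → SW at lon 10°, lat -22°.
Cell spans 2° lon × 1° lat.
west 10.000, east 12.000.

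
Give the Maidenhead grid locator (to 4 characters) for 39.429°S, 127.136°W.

CF60

Add 180° to longitude and 90° to latitude: 52.86, 50.57.
Field: lon ⌊52.86/20⌋ = 2 → C; lat ⌊50.57/10⌋ = 5 → F.
Square: lon ⌊12.86/2⌋ = 6; lat ⌊0.57/1⌋ = 0.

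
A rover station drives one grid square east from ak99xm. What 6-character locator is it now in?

BK09am

Longitude subsquare x = 23; +1 → 24, wraps to 0 = a, carry into square.
Longitude square 9; +1 → 10, wraps to 0, carry into field.
Longitude field A = 0; +1 → 1 = B.
The latitude characters are unchanged.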